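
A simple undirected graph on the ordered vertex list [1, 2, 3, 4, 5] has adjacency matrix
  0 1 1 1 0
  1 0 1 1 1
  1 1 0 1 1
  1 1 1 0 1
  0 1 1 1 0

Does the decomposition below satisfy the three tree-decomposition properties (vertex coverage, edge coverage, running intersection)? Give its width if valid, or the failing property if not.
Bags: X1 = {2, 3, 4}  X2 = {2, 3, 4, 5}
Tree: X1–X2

A tree decomposition must satisfy three properties: every vertex lies in some bag; for every edge, both endpoints lie together in some bag; and for every vertex, the bags containing it form a connected subtree. Here vertex 1 appears in no bag, so the decomposition is invalid.

No — vertex 1 appears in no bag.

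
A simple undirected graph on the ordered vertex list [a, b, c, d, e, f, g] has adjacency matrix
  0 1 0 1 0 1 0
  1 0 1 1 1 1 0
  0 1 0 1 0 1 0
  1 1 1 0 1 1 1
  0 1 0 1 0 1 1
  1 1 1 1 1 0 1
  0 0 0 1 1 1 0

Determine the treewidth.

A width-3 tree decomposition is:
Bags: B1 = {b, c, d, f}  B2 = {a, b, d, f}  B3 = {b, d, e, f}  B4 = {d, e, f, g}
Tree: B1–B2, B1–B3, B3–B4
Every bag has size at most 4, so the width is 4 − 1 = 3 and tw(G) ≤ 3. For the lower bound, the 4 vertices {d, e, f, g} are pairwise adjacent, and any tree decomposition puts a clique entirely inside one bag — forcing width ≥ 3. Therefore the treewidth is 3.

3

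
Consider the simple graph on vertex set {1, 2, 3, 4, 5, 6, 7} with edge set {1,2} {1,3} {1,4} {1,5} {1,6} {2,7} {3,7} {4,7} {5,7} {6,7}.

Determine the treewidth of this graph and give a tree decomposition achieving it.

Each bag holds 3 vertices, so the decomposition has width 2, which upper-bounds the treewidth. Since 1–4–7–6–1 is a cycle in G, G is not acyclic. Forests are exactly the graphs of treewidth ≤ 1, so tw(G) ≥ 2. Hence tw(G) = 2 exactly.

Treewidth 2.
One such decomposition:
Bags: B1 = {1, 4, 7}  B2 = {1, 6, 7}  B3 = {1, 2, 7}  B4 = {1, 3, 7}  B5 = {1, 5, 7}
Tree: B1–B2, B2–B3, B3–B4, B4–B5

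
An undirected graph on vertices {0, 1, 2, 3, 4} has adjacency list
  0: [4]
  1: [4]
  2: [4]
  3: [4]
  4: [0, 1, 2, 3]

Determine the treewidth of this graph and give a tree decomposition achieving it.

The largest bag has 2 vertices, giving width 1; this decomposition certifies tw(G) ≤ 1. Since G has at least one edge (e.g. 1–4), it is not an edgeless graph, so tw(G) ≥ 1. The upper and lower bounds meet at 1, so that is the treewidth.

Treewidth 1.
Bags: B1 = {1, 4}  B2 = {2, 4}  B3 = {3, 4}  B4 = {0, 4}
Tree: B1–B2, B2–B3, B2–B4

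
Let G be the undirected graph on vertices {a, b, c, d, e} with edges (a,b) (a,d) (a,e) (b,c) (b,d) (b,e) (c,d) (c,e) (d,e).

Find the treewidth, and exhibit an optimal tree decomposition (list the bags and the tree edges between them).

Every bag has size at most 4, so the width is 4 − 1 = 3 and tw(G) ≤ 3. On the other hand G contains the 4-clique {b, c, d, e}. A clique must lie in a single bag of any decomposition, so no decomposition can have width below 3. Combining the bounds, tw(G) = 3.

Treewidth 3.
One optimal decomposition is:
Bags: B1 = {b, c, d, e}  B2 = {a, b, d, e}
Tree: B1–B2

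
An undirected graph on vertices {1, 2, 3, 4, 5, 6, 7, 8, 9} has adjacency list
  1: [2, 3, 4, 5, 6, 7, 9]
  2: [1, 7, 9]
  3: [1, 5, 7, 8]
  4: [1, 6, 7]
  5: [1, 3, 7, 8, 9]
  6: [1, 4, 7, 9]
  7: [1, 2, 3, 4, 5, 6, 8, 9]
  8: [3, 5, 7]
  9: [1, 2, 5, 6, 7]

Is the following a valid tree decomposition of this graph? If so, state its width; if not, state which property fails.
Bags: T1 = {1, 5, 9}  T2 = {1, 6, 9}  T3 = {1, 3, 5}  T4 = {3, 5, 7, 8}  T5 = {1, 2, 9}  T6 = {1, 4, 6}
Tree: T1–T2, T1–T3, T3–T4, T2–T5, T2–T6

No — edge (7,1) lies in no bag.

A tree decomposition must satisfy three properties: every vertex lies in some bag; for every edge, both endpoints lie together in some bag; and for every vertex, the bags containing it form a connected subtree. Here edge (7,1) lies in no bag, so the decomposition is invalid.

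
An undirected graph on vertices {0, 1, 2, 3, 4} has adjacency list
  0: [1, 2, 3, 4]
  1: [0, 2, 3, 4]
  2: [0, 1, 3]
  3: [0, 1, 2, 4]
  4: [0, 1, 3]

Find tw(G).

3

A width-3 tree decomposition is:
Bags: B1 = {0, 1, 3, 4}  B2 = {0, 1, 2, 3}
Tree: B1–B2
Every bag has size at most 4, so the width is 4 − 1 = 3 and tw(G) ≤ 3. Conversely, {0, 1, 2, 3} is a clique of size 4, and the vertices of any clique must share a bag in every tree decomposition; so some bag has ≥ 4 vertices and tw(G) ≥ 3. The upper and lower bounds meet at 3, so that is the treewidth.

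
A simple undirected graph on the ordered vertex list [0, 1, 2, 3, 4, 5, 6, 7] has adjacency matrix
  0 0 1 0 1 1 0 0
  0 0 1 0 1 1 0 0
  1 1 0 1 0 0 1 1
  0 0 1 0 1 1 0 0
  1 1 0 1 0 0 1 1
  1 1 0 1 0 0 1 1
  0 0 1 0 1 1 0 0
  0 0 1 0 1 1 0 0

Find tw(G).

A width-3 tree decomposition is:
Bags: B1 = {0, 2, 4, 5}  B2 = {2, 3, 4, 5}  B3 = {2, 4, 5, 6}  B4 = {1, 2, 4, 5}  B5 = {2, 4, 5, 7}
Tree: B1–B2, B2–B3, B3–B4, B4–B5
The largest bag has 4 vertices, giving width 3; this decomposition certifies tw(G) ≤ 3. For the lower bound: the 4 vertex sets {0,4}, {2,3}, {5}, {6} are disjoint, each induces a connected subgraph, and every pair is joined by at least one edge of G. Contracting each set to a single vertex therefore yields K_{4} as a minor, and since treewidth is minor-monotone, tw(G) ≥ tw(K_{4}) = 3. Hence tw(G) = 3 exactly.

3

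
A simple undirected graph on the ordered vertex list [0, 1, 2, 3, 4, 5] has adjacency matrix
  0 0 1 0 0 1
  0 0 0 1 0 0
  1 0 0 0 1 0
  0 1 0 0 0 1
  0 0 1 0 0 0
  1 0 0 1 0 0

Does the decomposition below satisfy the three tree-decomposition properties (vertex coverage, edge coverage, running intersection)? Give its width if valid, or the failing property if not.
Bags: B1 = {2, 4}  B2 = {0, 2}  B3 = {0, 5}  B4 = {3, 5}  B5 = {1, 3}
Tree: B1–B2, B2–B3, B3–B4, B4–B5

Checking the three conditions: (i) the bags cover all of {0, 1, 2, 3, 4, 5}; (ii) for each edge, some bag contains both endpoints; (iii) the bags containing any fixed vertex form a subtree. All hold, so the decomposition is valid with width 2 − 1 = 1.

Yes; width 1.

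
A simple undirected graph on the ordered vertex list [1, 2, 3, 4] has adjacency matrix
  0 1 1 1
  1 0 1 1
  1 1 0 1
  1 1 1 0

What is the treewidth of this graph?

A width-3 tree decomposition is:
Bags: B1 = {1, 2, 3, 4}
Tree: (single bag)
With just one bag of size 4, the width is 4 − 1 = 3, so tw(G) ≤ 3. For the lower bound, the 4 vertices {1, 2, 3, 4} are pairwise adjacent, and any tree decomposition puts a clique entirely inside one bag — forcing width ≥ 3. The upper and lower bounds meet at 3, so that is the treewidth.

3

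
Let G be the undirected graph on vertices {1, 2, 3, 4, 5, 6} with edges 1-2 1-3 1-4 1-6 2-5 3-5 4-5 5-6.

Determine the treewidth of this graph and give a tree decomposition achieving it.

Treewidth 2.
One such decomposition:
Bags: B1 = {1, 5, 6}  B2 = {1, 2, 5}  B3 = {1, 3, 5}  B4 = {1, 4, 5}
Tree: B1–B2, B2–B3, B3–B4

Each bag holds 3 vertices, so the decomposition has width 2, which upper-bounds the treewidth. Since 5–6–1–2–5 is a cycle in G, G is not acyclic. Forests are exactly the graphs of treewidth ≤ 1, so tw(G) ≥ 2. The upper and lower bounds meet at 2, so that is the treewidth.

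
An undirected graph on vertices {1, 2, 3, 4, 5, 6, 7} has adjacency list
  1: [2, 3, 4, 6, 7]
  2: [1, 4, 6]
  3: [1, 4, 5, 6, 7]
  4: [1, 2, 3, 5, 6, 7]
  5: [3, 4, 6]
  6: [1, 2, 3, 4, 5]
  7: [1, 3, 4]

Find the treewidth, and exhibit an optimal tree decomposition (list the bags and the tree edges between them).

Treewidth 3.
One optimal decomposition is:
Bags: B1 = {3, 4, 5, 6}  B2 = {1, 3, 4, 6}  B3 = {1, 2, 4, 6}  B4 = {1, 3, 4, 7}
Tree: B1–B2, B2–B3, B2–B4

Every bag has size at most 4, so the width is 4 − 1 = 3 and tw(G) ≤ 3. For the lower bound, the 4 vertices {1, 2, 4, 6} are pairwise adjacent, and any tree decomposition puts a clique entirely inside one bag — forcing width ≥ 3. The upper and lower bounds meet at 3, so that is the treewidth.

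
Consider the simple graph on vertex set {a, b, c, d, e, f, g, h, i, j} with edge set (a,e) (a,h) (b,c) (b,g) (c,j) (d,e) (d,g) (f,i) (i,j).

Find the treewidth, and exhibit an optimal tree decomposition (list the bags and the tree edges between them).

Each bag holds 2 vertices, so the decomposition has width 1, which upper-bounds the treewidth. Any graph with an edge has treewidth ≥ 1, and G has the edge f–i. Therefore the treewidth is 1.

Treewidth 1.
One such decomposition:
Bags: B1 = {f, i}  B2 = {i, j}  B3 = {c, j}  B4 = {b, c}  B5 = {b, g}  B6 = {d, g}  B7 = {d, e}  B8 = {a, e}  B9 = {a, h}
Tree: B1–B2, B2–B3, B3–B4, B4–B5, B5–B6, B6–B7, B7–B8, B8–B9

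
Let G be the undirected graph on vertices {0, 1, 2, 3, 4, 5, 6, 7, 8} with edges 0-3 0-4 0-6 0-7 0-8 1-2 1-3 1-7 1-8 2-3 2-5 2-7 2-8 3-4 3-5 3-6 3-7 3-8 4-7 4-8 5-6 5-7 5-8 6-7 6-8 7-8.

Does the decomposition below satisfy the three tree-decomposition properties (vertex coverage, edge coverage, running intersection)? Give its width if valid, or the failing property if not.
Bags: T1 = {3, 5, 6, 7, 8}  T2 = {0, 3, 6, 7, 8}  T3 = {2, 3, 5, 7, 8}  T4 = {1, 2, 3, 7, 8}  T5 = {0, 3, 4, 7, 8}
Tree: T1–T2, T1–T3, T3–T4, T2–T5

Yes; width 4.

Vertex coverage: the bags together contain {0, 1, 2, 3, 4, 5, 6, 7, 8}, the full vertex set. Edge coverage: each edge of G has both endpoints in at least one bag. Running intersection: for every vertex, the bags containing it form a connected subtree. All three properties hold, so this is a valid tree decomposition of width max|bag| − 1 = 4, and hence tw(G) ≤ 4.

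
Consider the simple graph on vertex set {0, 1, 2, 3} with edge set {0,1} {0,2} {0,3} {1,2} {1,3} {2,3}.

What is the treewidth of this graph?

3

A width-3 tree decomposition is:
Bags: B1 = {0, 1, 2, 3}
Tree: (single bag)
With just one bag of size 4, the width is 4 − 1 = 3, so tw(G) ≤ 3. On the other hand G contains the 4-clique {0, 1, 2, 3}. A clique must lie in a single bag of any decomposition, so no decomposition can have width below 3. Combining the bounds, tw(G) = 3.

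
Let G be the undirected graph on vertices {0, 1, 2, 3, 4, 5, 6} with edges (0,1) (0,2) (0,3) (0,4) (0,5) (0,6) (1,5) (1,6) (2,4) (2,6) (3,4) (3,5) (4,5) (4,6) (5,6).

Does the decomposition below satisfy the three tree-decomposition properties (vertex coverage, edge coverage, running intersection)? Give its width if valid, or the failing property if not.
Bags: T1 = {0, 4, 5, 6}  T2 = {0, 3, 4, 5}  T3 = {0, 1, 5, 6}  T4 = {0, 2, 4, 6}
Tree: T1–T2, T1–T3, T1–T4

Vertex coverage: the bags together contain {0, 1, 2, 3, 4, 5, 6}, the full vertex set. Edge coverage: each edge of G has both endpoints in at least one bag. Running intersection: for every vertex, the bags containing it form a connected subtree. All three properties hold, so this is a valid tree decomposition of width max|bag| − 1 = 3, and hence tw(G) ≤ 3.

Yes; width 3.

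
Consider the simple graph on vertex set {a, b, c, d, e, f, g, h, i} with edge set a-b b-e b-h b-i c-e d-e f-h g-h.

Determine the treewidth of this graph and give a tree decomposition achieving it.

The largest bag has 2 vertices, giving width 1; this decomposition certifies tw(G) ≤ 1. G has an edge, so its treewidth is at least 1. The upper and lower bounds meet at 1, so that is the treewidth.

Treewidth 1.
One optimal decomposition is:
Bags: B1 = {b, h}  B2 = {f, h}  B3 = {b, e}  B4 = {b, i}  B5 = {c, e}  B6 = {g, h}  B7 = {d, e}  B8 = {a, b}
Tree: B1–B2, B1–B3, B1–B4, B3–B5, B1–B6, B3–B7, B1–B8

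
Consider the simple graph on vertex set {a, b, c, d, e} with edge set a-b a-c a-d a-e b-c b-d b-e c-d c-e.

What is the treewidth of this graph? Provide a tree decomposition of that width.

Treewidth 3.
One such decomposition:
Bags: B1 = {a, b, c, e}  B2 = {a, b, c, d}
Tree: B1–B2

Each bag holds 4 vertices, so the decomposition has width 3, which upper-bounds the treewidth. On the other hand G contains the 4-clique {a, b, c, d}. A clique must lie in a single bag of any decomposition, so no decomposition can have width below 3. Hence tw(G) = 3 exactly.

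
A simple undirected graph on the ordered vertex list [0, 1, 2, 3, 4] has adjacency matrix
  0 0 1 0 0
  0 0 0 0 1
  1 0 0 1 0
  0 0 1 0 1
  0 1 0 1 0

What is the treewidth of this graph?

1

A width-1 tree decomposition is:
Bags: B1 = {2, 3}  B2 = {3, 4}  B3 = {0, 2}  B4 = {1, 4}
Tree: B1–B2, B1–B3, B2–B4
Every bag has size at most 2, so the width is 2 − 1 = 1 and tw(G) ≤ 1. Since G has at least one edge (e.g. 2–3), it is not an edgeless graph, so tw(G) ≥ 1. Therefore the treewidth is 1.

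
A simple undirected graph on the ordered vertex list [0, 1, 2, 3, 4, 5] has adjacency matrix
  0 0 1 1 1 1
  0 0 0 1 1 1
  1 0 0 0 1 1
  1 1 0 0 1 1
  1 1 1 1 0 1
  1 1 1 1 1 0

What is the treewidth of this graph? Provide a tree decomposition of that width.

Every bag has size at most 4, so the width is 4 − 1 = 3 and tw(G) ≤ 3. For the lower bound, the 4 vertices {0, 2, 4, 5} are pairwise adjacent, and any tree decomposition puts a clique entirely inside one bag — forcing width ≥ 3. Hence tw(G) = 3 exactly.

Treewidth 3.
Bags: B1 = {0, 3, 4, 5}  B2 = {0, 2, 4, 5}  B3 = {1, 3, 4, 5}
Tree: B1–B2, B1–B3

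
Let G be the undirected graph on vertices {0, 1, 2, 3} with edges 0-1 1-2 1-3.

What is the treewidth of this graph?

1

A width-1 tree decomposition is:
Bags: B1 = {1, 2}  B2 = {0, 1}  B3 = {1, 3}
Tree: B1–B2, B1–B3
Each bag holds 2 vertices, so the decomposition has width 1, which upper-bounds the treewidth. Since G has at least one edge (e.g. 2–1), it is not an edgeless graph, so tw(G) ≥ 1. Therefore the treewidth is 1.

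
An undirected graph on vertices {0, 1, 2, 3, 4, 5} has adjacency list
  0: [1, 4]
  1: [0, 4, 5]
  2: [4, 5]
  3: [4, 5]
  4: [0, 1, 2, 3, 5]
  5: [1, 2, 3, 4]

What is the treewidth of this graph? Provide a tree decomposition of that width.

Treewidth 2.
One such decomposition:
Bags: B1 = {1, 4, 5}  B2 = {2, 4, 5}  B3 = {0, 1, 4}  B4 = {3, 4, 5}
Tree: B1–B2, B1–B3, B1–B4

Every bag has size at most 3, so the width is 3 − 1 = 2 and tw(G) ≤ 2. For the lower bound, the 3 vertices {0, 1, 4} are pairwise adjacent, and any tree decomposition puts a clique entirely inside one bag — forcing width ≥ 2. Therefore the treewidth is 2.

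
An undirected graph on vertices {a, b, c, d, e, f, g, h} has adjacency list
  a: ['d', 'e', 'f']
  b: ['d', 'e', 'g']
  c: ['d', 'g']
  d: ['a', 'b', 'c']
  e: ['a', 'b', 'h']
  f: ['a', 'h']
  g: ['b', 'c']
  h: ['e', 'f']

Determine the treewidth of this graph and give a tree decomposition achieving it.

Treewidth 2.
Bags: B1 = {e, f, h}  B2 = {a, e, f}  B3 = {a, b, e}  B4 = {a, b, d}  B5 = {b, d, g}  B6 = {c, d, g}
Tree: B1–B2, B2–B3, B3–B4, B4–B5, B5–B6

Every bag has size at most 3, so the width is 3 − 1 = 2 and tw(G) ≤ 2. The edges h–f–a–e–h form a cycle, so G is not a tree and its treewidth is at least 2. Hence tw(G) = 2 exactly.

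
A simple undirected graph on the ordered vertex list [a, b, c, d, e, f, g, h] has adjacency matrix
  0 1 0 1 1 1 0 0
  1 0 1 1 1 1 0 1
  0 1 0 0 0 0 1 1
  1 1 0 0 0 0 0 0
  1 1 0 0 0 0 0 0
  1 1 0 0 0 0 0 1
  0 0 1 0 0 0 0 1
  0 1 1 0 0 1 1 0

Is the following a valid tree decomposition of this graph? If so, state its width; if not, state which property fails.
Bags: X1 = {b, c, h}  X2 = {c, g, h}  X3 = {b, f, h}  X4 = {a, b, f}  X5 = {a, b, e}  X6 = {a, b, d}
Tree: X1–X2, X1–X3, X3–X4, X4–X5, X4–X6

Checking the three conditions: (i) the bags cover all of {a, b, c, d, e, f, g, h}; (ii) for each edge, some bag contains both endpoints; (iii) the bags containing any fixed vertex form a subtree. All hold, so the decomposition is valid with width 3 − 1 = 2.

Yes; width 2.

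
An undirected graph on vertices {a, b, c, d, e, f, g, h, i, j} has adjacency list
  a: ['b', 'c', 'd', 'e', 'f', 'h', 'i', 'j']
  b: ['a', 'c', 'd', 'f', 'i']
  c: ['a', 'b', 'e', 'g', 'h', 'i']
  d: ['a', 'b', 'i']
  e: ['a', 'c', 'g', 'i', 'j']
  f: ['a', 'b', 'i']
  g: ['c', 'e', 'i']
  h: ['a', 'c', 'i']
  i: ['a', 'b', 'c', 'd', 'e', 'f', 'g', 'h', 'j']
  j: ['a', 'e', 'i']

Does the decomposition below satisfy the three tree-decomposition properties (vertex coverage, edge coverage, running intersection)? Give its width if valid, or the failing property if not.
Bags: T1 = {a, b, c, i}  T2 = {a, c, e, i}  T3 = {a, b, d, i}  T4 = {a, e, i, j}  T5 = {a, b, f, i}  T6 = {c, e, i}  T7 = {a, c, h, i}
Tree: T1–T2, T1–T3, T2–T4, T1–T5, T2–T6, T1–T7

A tree decomposition must satisfy three properties: every vertex lies in some bag; for every edge, both endpoints lie together in some bag; and for every vertex, the bags containing it form a connected subtree. Here vertex g appears in no bag, so the decomposition is invalid.

No — vertex g appears in no bag.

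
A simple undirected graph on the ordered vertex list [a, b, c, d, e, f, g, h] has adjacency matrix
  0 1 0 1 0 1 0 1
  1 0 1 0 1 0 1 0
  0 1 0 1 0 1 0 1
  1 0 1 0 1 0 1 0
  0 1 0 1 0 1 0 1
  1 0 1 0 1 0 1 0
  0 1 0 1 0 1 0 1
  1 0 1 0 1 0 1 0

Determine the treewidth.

A width-4 tree decomposition is:
Bags: B1 = {a, b, c, e, g}  B2 = {a, c, d, e, g}  B3 = {a, c, e, f, g}  B4 = {a, c, e, g, h}
Tree: B1–B2, B2–B3, B3–B4
Every bag has size at most 5, so the width is 5 − 1 = 4 and tw(G) ≤ 4. For the lower bound: the 5 vertex sets {b,c}, {a,d}, {e,f}, {g}, {h} are disjoint, each induces a connected subgraph, and every pair is joined by at least one edge of G. Contracting each set to a single vertex therefore yields K_{5} as a minor, and since treewidth is minor-monotone, tw(G) ≥ tw(K_{5}) = 4. Therefore the treewidth is 4.

4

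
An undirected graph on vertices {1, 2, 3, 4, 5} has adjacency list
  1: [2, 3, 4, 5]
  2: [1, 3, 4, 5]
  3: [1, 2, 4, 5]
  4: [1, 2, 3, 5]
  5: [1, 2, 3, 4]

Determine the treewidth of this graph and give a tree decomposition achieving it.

Treewidth 4.
One optimal decomposition is:
Bags: B1 = {1, 2, 3, 4, 5}
Tree: (single bag)

With just one bag of size 5, the width is 5 − 1 = 4, so tw(G) ≤ 4. On the other hand G contains the 5-clique {1, 2, 3, 4, 5}. A clique must lie in a single bag of any decomposition, so no decomposition can have width below 4. Hence tw(G) = 4 exactly.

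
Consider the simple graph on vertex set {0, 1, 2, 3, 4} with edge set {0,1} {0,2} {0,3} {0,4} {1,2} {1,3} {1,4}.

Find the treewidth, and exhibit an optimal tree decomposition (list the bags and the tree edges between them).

Treewidth 2.
Bags: B1 = {0, 1, 2}  B2 = {0, 1, 3}  B3 = {0, 1, 4}
Tree: B1–B2, B1–B3

Every bag has size at most 3, so the width is 3 − 1 = 2 and tw(G) ≤ 2. For the lower bound, the 3 vertices {0, 1, 2} are pairwise adjacent, and any tree decomposition puts a clique entirely inside one bag — forcing width ≥ 2. Combining the bounds, tw(G) = 2.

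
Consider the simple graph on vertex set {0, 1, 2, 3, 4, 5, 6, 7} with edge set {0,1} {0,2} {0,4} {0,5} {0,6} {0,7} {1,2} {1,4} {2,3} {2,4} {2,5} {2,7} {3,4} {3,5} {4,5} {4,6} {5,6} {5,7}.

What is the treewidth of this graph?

A width-3 tree decomposition is:
Bags: B1 = {2, 3, 4, 5}  B2 = {0, 2, 4, 5}  B3 = {0, 1, 2, 4}  B4 = {0, 4, 5, 6}  B5 = {0, 2, 5, 7}
Tree: B1–B2, B2–B3, B2–B4, B2–B5
Every bag has size at most 4, so the width is 4 − 1 = 3 and tw(G) ≤ 3. For the lower bound, the 4 vertices {0, 1, 2, 4} are pairwise adjacent, and any tree decomposition puts a clique entirely inside one bag — forcing width ≥ 3. Combining the bounds, tw(G) = 3.

3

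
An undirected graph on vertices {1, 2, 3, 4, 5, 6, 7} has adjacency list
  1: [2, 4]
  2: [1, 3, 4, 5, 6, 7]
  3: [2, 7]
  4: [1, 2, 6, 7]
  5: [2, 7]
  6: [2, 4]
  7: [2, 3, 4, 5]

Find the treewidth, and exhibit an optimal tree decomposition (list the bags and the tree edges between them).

Treewidth 2.
Bags: B1 = {2, 4, 6}  B2 = {2, 4, 7}  B3 = {1, 2, 4}  B4 = {2, 5, 7}  B5 = {2, 3, 7}
Tree: B1–B2, B2–B3, B2–B4, B2–B5

The largest bag has 3 vertices, giving width 2; this decomposition certifies tw(G) ≤ 2. On the other hand G contains the 3-clique {2, 3, 7}. A clique must lie in a single bag of any decomposition, so no decomposition can have width below 2. Hence tw(G) = 2 exactly.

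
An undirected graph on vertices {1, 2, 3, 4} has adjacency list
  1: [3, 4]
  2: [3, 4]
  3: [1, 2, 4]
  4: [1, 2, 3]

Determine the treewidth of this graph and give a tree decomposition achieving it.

Each bag holds 3 vertices, so the decomposition has width 2, which upper-bounds the treewidth. Conversely, {1, 3, 4} is a clique of size 3, and the vertices of any clique must share a bag in every tree decomposition; so some bag has ≥ 3 vertices and tw(G) ≥ 2. Therefore the treewidth is 2.

Treewidth 2.
One optimal decomposition is:
Bags: B1 = {1, 3, 4}  B2 = {2, 3, 4}
Tree: B1–B2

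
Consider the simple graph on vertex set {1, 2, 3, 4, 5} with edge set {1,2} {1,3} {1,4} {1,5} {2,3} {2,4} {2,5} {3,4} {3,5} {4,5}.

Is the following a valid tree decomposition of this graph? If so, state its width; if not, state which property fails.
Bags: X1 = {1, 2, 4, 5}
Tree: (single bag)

A tree decomposition must satisfy three properties: every vertex lies in some bag; for every edge, both endpoints lie together in some bag; and for every vertex, the bags containing it form a connected subtree. Here vertex 3 appears in no bag, so the decomposition is invalid.

No — vertex 3 appears in no bag.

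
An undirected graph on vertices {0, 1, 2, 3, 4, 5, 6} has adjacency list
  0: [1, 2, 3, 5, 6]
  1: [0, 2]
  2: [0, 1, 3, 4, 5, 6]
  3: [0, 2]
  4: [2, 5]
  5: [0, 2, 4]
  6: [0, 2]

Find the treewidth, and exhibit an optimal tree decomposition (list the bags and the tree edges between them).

Treewidth 2.
One such decomposition:
Bags: B1 = {0, 2, 5}  B2 = {0, 2, 3}  B3 = {2, 4, 5}  B4 = {0, 1, 2}  B5 = {0, 2, 6}
Tree: B1–B2, B1–B3, B1–B4, B2–B5

Every bag has size at most 3, so the width is 3 − 1 = 2 and tw(G) ≤ 2. Conversely, {0, 1, 2} is a clique of size 3, and the vertices of any clique must share a bag in every tree decomposition; so some bag has ≥ 3 vertices and tw(G) ≥ 2. Combining the bounds, tw(G) = 2.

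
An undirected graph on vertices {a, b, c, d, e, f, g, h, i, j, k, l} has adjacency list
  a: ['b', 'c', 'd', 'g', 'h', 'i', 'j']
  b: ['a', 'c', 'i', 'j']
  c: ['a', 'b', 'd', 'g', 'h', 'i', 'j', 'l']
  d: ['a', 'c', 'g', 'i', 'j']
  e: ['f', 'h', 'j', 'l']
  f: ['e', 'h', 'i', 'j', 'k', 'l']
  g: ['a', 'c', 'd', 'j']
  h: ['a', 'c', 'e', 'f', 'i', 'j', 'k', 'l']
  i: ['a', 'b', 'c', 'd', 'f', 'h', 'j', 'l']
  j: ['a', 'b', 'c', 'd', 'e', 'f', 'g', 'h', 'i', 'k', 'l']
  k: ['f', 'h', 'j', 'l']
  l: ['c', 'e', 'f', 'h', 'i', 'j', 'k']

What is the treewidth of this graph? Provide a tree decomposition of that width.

Treewidth 4.
One such decomposition:
Bags: B1 = {a, c, d, i, j}  B2 = {a, c, h, i, j}  B3 = {a, c, d, g, j}  B4 = {c, h, i, j, l}  B5 = {a, b, c, i, j}  B6 = {f, h, i, j, l}  B7 = {f, h, j, k, l}  B8 = {e, f, h, j, l}
Tree: B1–B2, B1–B3, B2–B4, B1–B5, B4–B6, B6–B7, B7–B8

Each bag holds 5 vertices, so the decomposition has width 4, which upper-bounds the treewidth. For the lower bound, the 5 vertices {a, c, d, g, j} are pairwise adjacent, and any tree decomposition puts a clique entirely inside one bag — forcing width ≥ 4. Hence tw(G) = 4 exactly.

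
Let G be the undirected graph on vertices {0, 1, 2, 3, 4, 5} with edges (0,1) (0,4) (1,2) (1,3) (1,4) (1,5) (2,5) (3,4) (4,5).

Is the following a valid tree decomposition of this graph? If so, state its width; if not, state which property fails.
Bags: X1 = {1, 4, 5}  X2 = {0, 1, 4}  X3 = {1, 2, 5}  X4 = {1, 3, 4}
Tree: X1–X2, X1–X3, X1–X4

Checking the three conditions: (i) the bags cover all of {0, 1, 2, 3, 4, 5}; (ii) for each edge, some bag contains both endpoints; (iii) the bags containing any fixed vertex form a subtree. All hold, so the decomposition is valid with width 3 − 1 = 2.

Yes; width 2.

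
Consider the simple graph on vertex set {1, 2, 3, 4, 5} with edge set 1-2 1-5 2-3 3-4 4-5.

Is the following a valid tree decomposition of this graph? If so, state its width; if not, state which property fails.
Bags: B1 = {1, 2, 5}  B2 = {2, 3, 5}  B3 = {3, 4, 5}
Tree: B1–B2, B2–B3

Yes; width 2.

Checking the three conditions: (i) the bags cover all of {1, 2, 3, 4, 5}; (ii) for each edge, some bag contains both endpoints; (iii) the bags containing any fixed vertex form a subtree. All hold, so the decomposition is valid with width 3 − 1 = 2.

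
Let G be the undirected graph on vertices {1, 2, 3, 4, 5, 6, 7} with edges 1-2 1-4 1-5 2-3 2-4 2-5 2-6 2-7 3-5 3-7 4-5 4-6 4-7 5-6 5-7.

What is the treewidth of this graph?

3

A width-3 tree decomposition is:
Bags: B1 = {1, 2, 4, 5}  B2 = {2, 4, 5, 6}  B3 = {2, 4, 5, 7}  B4 = {2, 3, 5, 7}
Tree: B1–B2, B1–B3, B3–B4
Each bag holds 4 vertices, so the decomposition has width 3, which upper-bounds the treewidth. Conversely, {2, 3, 5, 7} is a clique of size 4, and the vertices of any clique must share a bag in every tree decomposition; so some bag has ≥ 4 vertices and tw(G) ≥ 3. Hence tw(G) = 3 exactly.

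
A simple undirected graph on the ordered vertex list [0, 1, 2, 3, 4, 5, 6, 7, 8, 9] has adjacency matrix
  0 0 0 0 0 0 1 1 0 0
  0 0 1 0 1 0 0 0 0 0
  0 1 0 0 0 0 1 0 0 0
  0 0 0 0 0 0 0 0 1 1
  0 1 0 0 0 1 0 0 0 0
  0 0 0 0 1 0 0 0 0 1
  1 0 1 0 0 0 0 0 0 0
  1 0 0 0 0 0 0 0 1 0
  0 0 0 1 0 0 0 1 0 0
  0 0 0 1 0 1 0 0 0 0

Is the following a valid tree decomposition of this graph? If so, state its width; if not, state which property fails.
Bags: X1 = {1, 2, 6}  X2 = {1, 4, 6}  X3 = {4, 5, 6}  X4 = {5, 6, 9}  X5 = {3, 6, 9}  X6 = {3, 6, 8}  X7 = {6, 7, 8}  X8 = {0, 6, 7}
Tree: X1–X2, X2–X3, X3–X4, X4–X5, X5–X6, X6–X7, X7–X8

Every vertex of G appears in some bag (union = {0, 1, 2, 3, 4, 5, 6, 7, 8, 9}); every edge is covered by a bag; and for each vertex v the set of bags containing v is connected in the bag tree. The decomposition is therefore valid. The largest bag has 3 vertices, so the width is 2.

Yes; width 2.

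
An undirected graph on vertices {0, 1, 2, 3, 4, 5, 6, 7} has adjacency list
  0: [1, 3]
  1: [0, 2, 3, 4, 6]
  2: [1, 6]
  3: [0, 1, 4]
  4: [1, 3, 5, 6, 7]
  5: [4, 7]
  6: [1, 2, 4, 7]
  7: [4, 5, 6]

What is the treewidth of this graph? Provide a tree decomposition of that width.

Each bag holds 3 vertices, so the decomposition has width 2, which upper-bounds the treewidth. For the lower bound, the 3 vertices {1, 2, 6} are pairwise adjacent, and any tree decomposition puts a clique entirely inside one bag — forcing width ≥ 2. Hence tw(G) = 2 exactly.

Treewidth 2.
Bags: B1 = {1, 3, 4}  B2 = {1, 4, 6}  B3 = {4, 6, 7}  B4 = {1, 2, 6}  B5 = {0, 1, 3}  B6 = {4, 5, 7}
Tree: B1–B2, B2–B3, B2–B4, B1–B5, B3–B6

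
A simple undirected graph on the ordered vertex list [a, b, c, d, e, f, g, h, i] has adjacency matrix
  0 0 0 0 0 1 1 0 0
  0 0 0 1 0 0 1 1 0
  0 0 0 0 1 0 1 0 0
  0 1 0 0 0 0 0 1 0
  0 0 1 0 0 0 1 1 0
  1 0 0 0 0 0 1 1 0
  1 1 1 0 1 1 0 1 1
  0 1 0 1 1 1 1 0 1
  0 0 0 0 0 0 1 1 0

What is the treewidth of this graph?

A width-2 tree decomposition is:
Bags: B1 = {g, h, i}  B2 = {e, g, h}  B3 = {b, g, h}  B4 = {b, d, h}  B5 = {f, g, h}  B6 = {c, e, g}  B7 = {a, f, g}
Tree: B1–B2, B1–B3, B3–B4, B3–B5, B2–B6, B5–B7
The largest bag has 3 vertices, giving width 2; this decomposition certifies tw(G) ≤ 2. On the other hand G contains the 3-clique {b, d, h}. A clique must lie in a single bag of any decomposition, so no decomposition can have width below 2. Hence tw(G) = 2 exactly.

2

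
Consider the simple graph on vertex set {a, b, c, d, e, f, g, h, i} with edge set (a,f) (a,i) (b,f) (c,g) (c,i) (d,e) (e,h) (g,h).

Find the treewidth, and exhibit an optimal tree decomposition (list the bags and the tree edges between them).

Treewidth 1.
Bags: B1 = {d, e}  B2 = {e, h}  B3 = {g, h}  B4 = {c, g}  B5 = {c, i}  B6 = {a, i}  B7 = {a, f}  B8 = {b, f}
Tree: B1–B2, B2–B3, B3–B4, B4–B5, B5–B6, B6–B7, B7–B8

The largest bag has 2 vertices, giving width 1; this decomposition certifies tw(G) ≤ 1. Since G has at least one edge (e.g. d–e), it is not an edgeless graph, so tw(G) ≥ 1. Hence tw(G) = 1 exactly.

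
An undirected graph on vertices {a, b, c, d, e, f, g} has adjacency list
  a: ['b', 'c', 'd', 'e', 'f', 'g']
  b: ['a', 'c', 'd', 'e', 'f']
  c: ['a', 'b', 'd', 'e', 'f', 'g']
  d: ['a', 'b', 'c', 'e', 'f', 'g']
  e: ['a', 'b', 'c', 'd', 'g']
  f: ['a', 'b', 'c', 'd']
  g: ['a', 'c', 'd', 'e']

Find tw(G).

4

A width-4 tree decomposition is:
Bags: B1 = {a, b, c, d, f}  B2 = {a, b, c, d, e}  B3 = {a, c, d, e, g}
Tree: B1–B2, B2–B3
The largest bag has 5 vertices, giving width 4; this decomposition certifies tw(G) ≤ 4. On the other hand G contains the 5-clique {a, c, d, e, g}. A clique must lie in a single bag of any decomposition, so no decomposition can have width below 4. The upper and lower bounds meet at 4, so that is the treewidth.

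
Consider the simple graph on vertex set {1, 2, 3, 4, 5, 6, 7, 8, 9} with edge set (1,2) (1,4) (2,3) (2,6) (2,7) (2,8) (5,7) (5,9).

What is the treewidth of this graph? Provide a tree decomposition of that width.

The largest bag has 2 vertices, giving width 1; this decomposition certifies tw(G) ≤ 1. G has an edge, so its treewidth is at least 1. The upper and lower bounds meet at 1, so that is the treewidth.

Treewidth 1.
One such decomposition:
Bags: B1 = {2, 7}  B2 = {1, 2}  B3 = {1, 4}  B4 = {2, 8}  B5 = {2, 6}  B6 = {2, 3}  B7 = {5, 7}  B8 = {5, 9}
Tree: B1–B2, B2–B3, B2–B4, B2–B5, B2–B6, B1–B7, B7–B8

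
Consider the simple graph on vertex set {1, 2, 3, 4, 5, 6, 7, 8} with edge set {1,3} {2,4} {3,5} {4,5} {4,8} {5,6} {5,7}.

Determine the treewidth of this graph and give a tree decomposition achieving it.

Treewidth 1.
Bags: B1 = {3, 5}  B2 = {4, 5}  B3 = {4, 8}  B4 = {5, 6}  B5 = {5, 7}  B6 = {2, 4}  B7 = {1, 3}
Tree: B1–B2, B2–B3, B2–B4, B1–B5, B2–B6, B1–B7

Each bag holds 2 vertices, so the decomposition has width 1, which upper-bounds the treewidth. G has an edge, so its treewidth is at least 1. Combining the bounds, tw(G) = 1.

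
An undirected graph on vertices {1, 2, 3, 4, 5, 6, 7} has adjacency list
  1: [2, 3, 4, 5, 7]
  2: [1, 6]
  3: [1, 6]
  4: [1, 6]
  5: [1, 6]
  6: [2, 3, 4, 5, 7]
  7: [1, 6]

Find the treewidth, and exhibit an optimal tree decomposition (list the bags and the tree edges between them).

Every bag has size at most 3, so the width is 3 − 1 = 2 and tw(G) ≤ 2. For the lower bound, G contains the cycle 6–2–1–3–6, so G is not a forest; only forests have treewidth ≤ 1, hence tw(G) ≥ 2. Combining the bounds, tw(G) = 2.

Treewidth 2.
One such decomposition:
Bags: B1 = {1, 2, 6}  B2 = {1, 3, 6}  B3 = {1, 6, 7}  B4 = {1, 4, 6}  B5 = {1, 5, 6}
Tree: B1–B2, B2–B3, B3–B4, B4–B5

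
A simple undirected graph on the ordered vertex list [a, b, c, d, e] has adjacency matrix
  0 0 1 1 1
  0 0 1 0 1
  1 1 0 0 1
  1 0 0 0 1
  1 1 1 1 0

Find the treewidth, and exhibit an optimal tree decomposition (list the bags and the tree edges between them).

Every bag has size at most 3, so the width is 3 − 1 = 2 and tw(G) ≤ 2. For the lower bound, the 3 vertices {a, d, e} are pairwise adjacent, and any tree decomposition puts a clique entirely inside one bag — forcing width ≥ 2. Therefore the treewidth is 2.

Treewidth 2.
Bags: B1 = {a, c, e}  B2 = {a, d, e}  B3 = {b, c, e}
Tree: B1–B2, B1–B3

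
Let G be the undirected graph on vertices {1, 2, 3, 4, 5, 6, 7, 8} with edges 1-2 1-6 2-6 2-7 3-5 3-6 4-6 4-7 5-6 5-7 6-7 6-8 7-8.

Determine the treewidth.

2

A width-2 tree decomposition is:
Bags: B1 = {6, 7, 8}  B2 = {2, 6, 7}  B3 = {1, 2, 6}  B4 = {4, 6, 7}  B5 = {5, 6, 7}  B6 = {3, 5, 6}
Tree: B1–B2, B2–B3, B1–B4, B1–B5, B5–B6
Each bag holds 3 vertices, so the decomposition has width 2, which upper-bounds the treewidth. On the other hand G contains the 3-clique {1, 2, 6}. A clique must lie in a single bag of any decomposition, so no decomposition can have width below 2. The upper and lower bounds meet at 2, so that is the treewidth.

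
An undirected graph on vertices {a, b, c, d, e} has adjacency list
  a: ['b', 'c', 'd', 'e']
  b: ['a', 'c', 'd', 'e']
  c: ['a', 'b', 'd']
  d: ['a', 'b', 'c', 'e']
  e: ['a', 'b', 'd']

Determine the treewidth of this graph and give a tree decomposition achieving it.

Every bag has size at most 4, so the width is 4 − 1 = 3 and tw(G) ≤ 3. For the lower bound, the 4 vertices {a, b, d, e} are pairwise adjacent, and any tree decomposition puts a clique entirely inside one bag — forcing width ≥ 3. Therefore the treewidth is 3.

Treewidth 3.
One such decomposition:
Bags: B1 = {a, b, d, e}  B2 = {a, b, c, d}
Tree: B1–B2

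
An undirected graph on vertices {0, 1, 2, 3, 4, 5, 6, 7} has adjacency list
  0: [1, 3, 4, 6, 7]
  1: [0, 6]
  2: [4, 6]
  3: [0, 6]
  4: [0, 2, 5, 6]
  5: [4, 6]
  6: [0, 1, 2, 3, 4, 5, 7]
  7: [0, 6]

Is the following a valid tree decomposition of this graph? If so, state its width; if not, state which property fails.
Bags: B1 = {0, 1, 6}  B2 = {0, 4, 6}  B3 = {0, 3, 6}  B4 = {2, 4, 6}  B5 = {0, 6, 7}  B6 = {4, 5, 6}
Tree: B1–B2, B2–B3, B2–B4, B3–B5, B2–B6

Checking the three conditions: (i) the bags cover all of {0, 1, 2, 3, 4, 5, 6, 7}; (ii) for each edge, some bag contains both endpoints; (iii) the bags containing any fixed vertex form a subtree. All hold, so the decomposition is valid with width 3 − 1 = 2.

Yes; width 2.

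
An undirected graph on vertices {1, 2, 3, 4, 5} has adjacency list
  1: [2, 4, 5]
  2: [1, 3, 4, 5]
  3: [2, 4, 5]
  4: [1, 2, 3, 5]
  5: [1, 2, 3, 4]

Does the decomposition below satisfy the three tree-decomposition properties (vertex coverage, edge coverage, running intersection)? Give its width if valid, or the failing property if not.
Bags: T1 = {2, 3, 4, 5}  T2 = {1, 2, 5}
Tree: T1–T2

No — edge (4,1) lies in no bag.

A tree decomposition must satisfy three properties: every vertex lies in some bag; for every edge, both endpoints lie together in some bag; and for every vertex, the bags containing it form a connected subtree. Here edge (4,1) lies in no bag, so the decomposition is invalid.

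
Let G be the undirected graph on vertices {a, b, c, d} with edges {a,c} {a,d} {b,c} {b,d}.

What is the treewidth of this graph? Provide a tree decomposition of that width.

The largest bag has 3 vertices, giving width 2; this decomposition certifies tw(G) ≤ 2. For the lower bound, G contains the cycle d–b–c–a–d, so G is not a forest; only forests have treewidth ≤ 1, hence tw(G) ≥ 2. The upper and lower bounds meet at 2, so that is the treewidth.

Treewidth 2.
One optimal decomposition is:
Bags: B1 = {b, c, d}  B2 = {a, c, d}
Tree: B1–B2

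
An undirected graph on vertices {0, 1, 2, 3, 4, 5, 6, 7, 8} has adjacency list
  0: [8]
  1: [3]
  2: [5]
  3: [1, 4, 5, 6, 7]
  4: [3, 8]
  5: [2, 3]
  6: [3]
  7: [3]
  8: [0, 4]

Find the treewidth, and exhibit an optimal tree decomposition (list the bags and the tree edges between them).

Treewidth 1.
One such decomposition:
Bags: B1 = {3, 4}  B2 = {1, 3}  B3 = {3, 7}  B4 = {3, 6}  B5 = {4, 8}  B6 = {0, 8}  B7 = {3, 5}  B8 = {2, 5}
Tree: B1–B2, B1–B3, B1–B4, B1–B5, B5–B6, B2–B7, B7–B8

Every bag has size at most 2, so the width is 2 − 1 = 1 and tw(G) ≤ 1. G has an edge, so its treewidth is at least 1. Therefore the treewidth is 1.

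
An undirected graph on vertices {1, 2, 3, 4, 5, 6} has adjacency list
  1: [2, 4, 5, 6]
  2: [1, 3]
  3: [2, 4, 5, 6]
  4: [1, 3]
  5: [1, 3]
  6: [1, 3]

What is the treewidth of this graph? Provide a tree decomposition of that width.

Treewidth 2.
Bags: B1 = {1, 3, 6}  B2 = {1, 3, 5}  B3 = {1, 2, 3}  B4 = {1, 3, 4}
Tree: B1–B2, B2–B3, B3–B4

Every bag has size at most 3, so the width is 3 − 1 = 2 and tw(G) ≤ 2. For the lower bound, G contains the cycle 6–3–5–1–6, so G is not a forest; only forests have treewidth ≤ 1, hence tw(G) ≥ 2. The upper and lower bounds meet at 2, so that is the treewidth.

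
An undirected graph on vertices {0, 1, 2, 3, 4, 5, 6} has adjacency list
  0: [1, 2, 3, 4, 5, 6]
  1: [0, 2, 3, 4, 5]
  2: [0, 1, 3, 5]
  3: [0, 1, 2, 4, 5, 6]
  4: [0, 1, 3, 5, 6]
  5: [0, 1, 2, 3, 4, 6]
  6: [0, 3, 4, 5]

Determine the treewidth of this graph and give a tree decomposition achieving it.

Each bag holds 5 vertices, so the decomposition has width 4, which upper-bounds the treewidth. For the lower bound, the 5 vertices {0, 1, 2, 3, 5} are pairwise adjacent, and any tree decomposition puts a clique entirely inside one bag — forcing width ≥ 4. The upper and lower bounds meet at 4, so that is the treewidth.

Treewidth 4.
Bags: B1 = {0, 1, 3, 4, 5}  B2 = {0, 1, 2, 3, 5}  B3 = {0, 3, 4, 5, 6}
Tree: B1–B2, B1–B3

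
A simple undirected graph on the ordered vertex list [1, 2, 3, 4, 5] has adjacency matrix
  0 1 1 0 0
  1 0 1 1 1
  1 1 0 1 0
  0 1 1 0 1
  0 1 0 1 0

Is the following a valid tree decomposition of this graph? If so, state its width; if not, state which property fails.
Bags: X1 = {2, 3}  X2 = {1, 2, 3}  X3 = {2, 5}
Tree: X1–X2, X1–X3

No — vertex 4 appears in no bag.

A tree decomposition must satisfy three properties: every vertex lies in some bag; for every edge, both endpoints lie together in some bag; and for every vertex, the bags containing it form a connected subtree. Here vertex 4 appears in no bag, so the decomposition is invalid.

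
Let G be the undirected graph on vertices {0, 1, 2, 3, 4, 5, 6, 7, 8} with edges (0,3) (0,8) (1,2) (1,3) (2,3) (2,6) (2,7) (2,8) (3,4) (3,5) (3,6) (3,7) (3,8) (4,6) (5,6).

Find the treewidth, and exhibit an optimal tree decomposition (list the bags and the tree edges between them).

Each bag holds 3 vertices, so the decomposition has width 2, which upper-bounds the treewidth. On the other hand G contains the 3-clique {0, 3, 8}. A clique must lie in a single bag of any decomposition, so no decomposition can have width below 2. The upper and lower bounds meet at 2, so that is the treewidth.

Treewidth 2.
Bags: B1 = {2, 3, 6}  B2 = {2, 3, 8}  B3 = {3, 5, 6}  B4 = {2, 3, 7}  B5 = {3, 4, 6}  B6 = {0, 3, 8}  B7 = {1, 2, 3}
Tree: B1–B2, B1–B3, B2–B4, B1–B5, B2–B6, B4–B7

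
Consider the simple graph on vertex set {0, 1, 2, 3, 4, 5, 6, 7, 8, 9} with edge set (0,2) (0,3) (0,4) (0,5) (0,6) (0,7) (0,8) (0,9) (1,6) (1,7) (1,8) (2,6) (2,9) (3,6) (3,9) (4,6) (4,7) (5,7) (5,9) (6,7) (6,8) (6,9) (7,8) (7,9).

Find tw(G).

3

A width-3 tree decomposition is:
Bags: B1 = {0, 6, 7, 9}  B2 = {0, 4, 6, 7}  B3 = {0, 2, 6, 9}  B4 = {0, 6, 7, 8}  B5 = {0, 5, 7, 9}  B6 = {0, 3, 6, 9}  B7 = {1, 6, 7, 8}
Tree: B1–B2, B1–B3, B1–B4, B1–B5, B3–B6, B4–B7
The largest bag has 4 vertices, giving width 3; this decomposition certifies tw(G) ≤ 3. Conversely, {0, 5, 7, 9} is a clique of size 4, and the vertices of any clique must share a bag in every tree decomposition; so some bag has ≥ 4 vertices and tw(G) ≥ 3. Hence tw(G) = 3 exactly.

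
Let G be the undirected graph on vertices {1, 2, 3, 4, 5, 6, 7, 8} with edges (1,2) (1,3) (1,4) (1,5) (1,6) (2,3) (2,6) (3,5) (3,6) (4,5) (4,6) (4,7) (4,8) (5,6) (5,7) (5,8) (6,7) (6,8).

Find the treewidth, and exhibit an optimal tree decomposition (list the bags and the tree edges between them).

Every bag has size at most 4, so the width is 4 − 1 = 3 and tw(G) ≤ 3. Conversely, {1, 2, 3, 6} is a clique of size 4, and the vertices of any clique must share a bag in every tree decomposition; so some bag has ≥ 4 vertices and tw(G) ≥ 3. The upper and lower bounds meet at 3, so that is the treewidth.

Treewidth 3.
One such decomposition:
Bags: B1 = {1, 4, 5, 6}  B2 = {4, 5, 6, 7}  B3 = {4, 5, 6, 8}  B4 = {1, 3, 5, 6}  B5 = {1, 2, 3, 6}
Tree: B1–B2, B1–B3, B1–B4, B4–B5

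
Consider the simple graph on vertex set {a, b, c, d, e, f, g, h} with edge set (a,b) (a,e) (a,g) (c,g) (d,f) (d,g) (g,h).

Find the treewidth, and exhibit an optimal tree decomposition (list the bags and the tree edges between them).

Treewidth 1.
One optimal decomposition is:
Bags: B1 = {g, h}  B2 = {a, g}  B3 = {d, g}  B4 = {c, g}  B5 = {a, e}  B6 = {a, b}  B7 = {d, f}
Tree: B1–B2, B2–B3, B3–B4, B2–B5, B2–B6, B3–B7

Every bag has size at most 2, so the width is 2 − 1 = 1 and tw(G) ≤ 1. Any graph with an edge has treewidth ≥ 1, and G has the edge g–h. Combining the bounds, tw(G) = 1.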